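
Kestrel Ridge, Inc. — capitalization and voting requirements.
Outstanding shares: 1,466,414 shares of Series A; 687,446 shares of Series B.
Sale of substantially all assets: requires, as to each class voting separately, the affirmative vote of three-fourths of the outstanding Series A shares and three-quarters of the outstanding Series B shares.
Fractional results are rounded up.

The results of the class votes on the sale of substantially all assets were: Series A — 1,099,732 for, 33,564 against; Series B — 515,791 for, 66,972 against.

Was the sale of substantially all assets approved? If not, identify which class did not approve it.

Not approved — the Series A shares did not give the required vote.

Series A: 3/4 of 1466414 = 1099810.50, rounded up to 1099811; 1,099,811 required, 1,099,732 in favor — not approved.
Series B: 3/4 of 687446 = 515584.50, rounded up to 515585; 515,585 required, 515,791 in favor — approved.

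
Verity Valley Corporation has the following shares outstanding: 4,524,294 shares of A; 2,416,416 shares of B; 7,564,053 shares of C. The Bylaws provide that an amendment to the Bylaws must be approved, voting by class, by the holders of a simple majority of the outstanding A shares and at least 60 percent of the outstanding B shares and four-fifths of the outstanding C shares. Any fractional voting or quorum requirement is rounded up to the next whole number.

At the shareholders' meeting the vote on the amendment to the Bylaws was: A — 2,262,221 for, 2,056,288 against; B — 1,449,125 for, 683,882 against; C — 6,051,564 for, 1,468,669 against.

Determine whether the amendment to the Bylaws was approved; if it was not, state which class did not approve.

A: a majority of 4524294 is 2262148; 2,262,148 required, 2,262,221 in favor — approved.
B: 3/5 of 2416416 = 1449849.60, rounded up to 1449850; 1,449,850 required, 1,449,125 in favor — not approved.
C: 4/5 of 7564053 = 6051242.40, rounded up to 6051243; 6,051,243 required, 6,051,564 in favor — approved.

Not approved — the B shares did not give the required vote.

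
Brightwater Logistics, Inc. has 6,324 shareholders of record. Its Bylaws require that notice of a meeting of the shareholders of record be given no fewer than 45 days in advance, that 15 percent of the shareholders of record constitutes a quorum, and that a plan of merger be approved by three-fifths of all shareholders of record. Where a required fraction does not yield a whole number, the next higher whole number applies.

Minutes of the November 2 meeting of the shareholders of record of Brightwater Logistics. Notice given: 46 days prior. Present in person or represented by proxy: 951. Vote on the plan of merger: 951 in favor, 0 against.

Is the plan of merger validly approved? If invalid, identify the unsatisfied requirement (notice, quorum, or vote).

Invalid — vote requirement not satisfied.

Notice: 46 days given; 45 required. Satisfied.
Quorum: 15% of 6,324 = 948.60, rounded up to 949; 951 present. Satisfied.
Vote: requires three-fifths of all shareholders of record (6,324); 3/5 of 6324 = 3794.40, rounded up to 3795, so 3,795 needed; 951 in favor. Not satisfied.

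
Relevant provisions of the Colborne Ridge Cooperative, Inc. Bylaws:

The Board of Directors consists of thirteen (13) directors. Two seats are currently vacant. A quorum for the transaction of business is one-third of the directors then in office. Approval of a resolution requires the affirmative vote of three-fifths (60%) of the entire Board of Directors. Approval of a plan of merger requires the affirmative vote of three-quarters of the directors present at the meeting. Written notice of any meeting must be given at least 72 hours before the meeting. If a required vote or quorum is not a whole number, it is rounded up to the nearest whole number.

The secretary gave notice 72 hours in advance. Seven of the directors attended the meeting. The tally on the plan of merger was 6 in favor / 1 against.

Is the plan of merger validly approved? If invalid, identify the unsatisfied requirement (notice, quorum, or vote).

Valid — all requirements satisfied.

Notice: 72 hours given; 72 required (72 ≥ 72). Satisfied.
Quorum: 7 present; quorum is 4. Satisfied.
Vote: the plan of merger requires three-fourths of the directors present (7). 3/4 of 7 = 5.25, rounded up to 6, so 6 affirmative votes are needed; 6 voted in favor. Satisfied.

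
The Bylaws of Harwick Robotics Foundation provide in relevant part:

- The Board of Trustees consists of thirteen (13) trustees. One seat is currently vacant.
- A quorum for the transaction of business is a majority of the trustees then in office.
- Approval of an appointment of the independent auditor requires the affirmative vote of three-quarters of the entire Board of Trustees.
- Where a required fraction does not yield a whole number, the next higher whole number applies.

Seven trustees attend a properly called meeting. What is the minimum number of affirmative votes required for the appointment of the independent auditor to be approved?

The appointment of the independent auditor requires three-fourths of the entire Board of Trustees (13).
3/4 of 13 = 9.75, rounded up to 10.
(Only 7 can vote, so the appointment of the independent auditor cannot pass at this meeting, but the required vote is still 10.)

10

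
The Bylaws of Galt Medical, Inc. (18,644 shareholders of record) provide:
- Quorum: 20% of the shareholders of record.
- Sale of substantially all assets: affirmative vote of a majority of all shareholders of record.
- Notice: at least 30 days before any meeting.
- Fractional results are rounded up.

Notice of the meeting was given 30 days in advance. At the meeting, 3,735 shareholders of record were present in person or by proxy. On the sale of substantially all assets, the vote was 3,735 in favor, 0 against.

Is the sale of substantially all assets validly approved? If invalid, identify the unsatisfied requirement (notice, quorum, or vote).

Invalid — vote requirement not satisfied.

Notice: 30 days given; 30 required. Satisfied.
Quorum: 20% of 18,644 = 3,728.80, rounded up to 3,729; 3,735 present. Satisfied.
Vote: requires a majority of all shareholders of record (18,644); a majority of 18644 is 9323, so 9,323 needed; 3,735 in favor. Not satisfied.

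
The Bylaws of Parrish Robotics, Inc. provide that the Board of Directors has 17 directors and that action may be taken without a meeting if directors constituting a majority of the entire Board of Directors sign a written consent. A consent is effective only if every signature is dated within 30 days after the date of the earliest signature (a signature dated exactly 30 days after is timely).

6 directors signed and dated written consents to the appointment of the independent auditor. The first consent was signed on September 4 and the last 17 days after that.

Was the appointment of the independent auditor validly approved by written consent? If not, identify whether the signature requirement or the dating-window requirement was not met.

Signatures required: a majority of 17 — a majority of 17 is 9, so 9 needed; 6 signed. Insufficient.
Dating window: the latest signature is 17 days after the earliest; the limit is 30 days. Within the window.

Not effective — insufficient signatures.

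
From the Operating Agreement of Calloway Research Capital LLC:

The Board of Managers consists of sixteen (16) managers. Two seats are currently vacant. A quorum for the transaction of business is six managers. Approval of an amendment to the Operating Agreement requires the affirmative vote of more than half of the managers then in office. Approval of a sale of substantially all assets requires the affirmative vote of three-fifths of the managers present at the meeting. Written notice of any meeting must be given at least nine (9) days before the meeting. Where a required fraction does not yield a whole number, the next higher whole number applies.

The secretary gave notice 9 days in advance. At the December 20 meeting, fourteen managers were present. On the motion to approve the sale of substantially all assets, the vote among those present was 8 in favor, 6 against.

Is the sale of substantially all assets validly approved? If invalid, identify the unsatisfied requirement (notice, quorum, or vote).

Notice: 9 days given; 9 required (9 ≥ 9). Satisfied.
Quorum: 14 present; quorum is 6. Satisfied.
Vote: the sale of substantially all assets requires three-fifths of the managers present (14). 3/5 of 14 = 8.40, rounded up to 9, so 9 affirmative votes are needed; 8 voted in favor. Not satisfied.

Invalid — vote requirement not satisfied.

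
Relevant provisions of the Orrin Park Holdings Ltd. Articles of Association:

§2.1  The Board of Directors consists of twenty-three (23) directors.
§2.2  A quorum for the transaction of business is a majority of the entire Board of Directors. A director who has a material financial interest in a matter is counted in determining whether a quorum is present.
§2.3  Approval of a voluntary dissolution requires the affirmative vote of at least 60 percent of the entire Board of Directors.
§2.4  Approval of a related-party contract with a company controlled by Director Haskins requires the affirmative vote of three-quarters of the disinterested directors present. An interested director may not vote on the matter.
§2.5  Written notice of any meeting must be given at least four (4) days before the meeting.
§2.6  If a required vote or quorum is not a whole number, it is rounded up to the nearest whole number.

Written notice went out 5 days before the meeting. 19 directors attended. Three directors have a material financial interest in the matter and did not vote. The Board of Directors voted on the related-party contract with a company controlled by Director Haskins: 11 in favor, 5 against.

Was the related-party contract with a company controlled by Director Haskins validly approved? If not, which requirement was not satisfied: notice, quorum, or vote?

Notice: 5 days given; 4 required (5 ≥ 4). Satisfied.
Quorum: 19 present (interested directors count toward quorum); quorum is 12. Satisfied.
Vote: the related-party contract with a company controlled by Director Haskins requires three-fourths of the disinterested directors present (19 − 3 = 16). 3/4 of 16 = 12, so 12 affirmative votes are needed; 11 voted in favor. Not satisfied.

Invalid — vote requirement not satisfied.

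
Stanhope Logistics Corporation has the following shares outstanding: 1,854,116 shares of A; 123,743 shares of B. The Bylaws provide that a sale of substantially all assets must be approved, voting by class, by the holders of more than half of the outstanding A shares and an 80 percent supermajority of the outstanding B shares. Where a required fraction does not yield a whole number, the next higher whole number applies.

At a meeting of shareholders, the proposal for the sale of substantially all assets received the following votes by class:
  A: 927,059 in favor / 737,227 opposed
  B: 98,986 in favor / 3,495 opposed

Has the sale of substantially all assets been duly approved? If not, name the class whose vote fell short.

Not approved — the B shares did not give the required vote.

A: a majority of 1854116 is 927059; 927,059 required, 927,059 in favor — approved.
B: 4/5 of 123743 = 98994.40, rounded up to 98995; 98,995 required, 98,986 in favor — not approved.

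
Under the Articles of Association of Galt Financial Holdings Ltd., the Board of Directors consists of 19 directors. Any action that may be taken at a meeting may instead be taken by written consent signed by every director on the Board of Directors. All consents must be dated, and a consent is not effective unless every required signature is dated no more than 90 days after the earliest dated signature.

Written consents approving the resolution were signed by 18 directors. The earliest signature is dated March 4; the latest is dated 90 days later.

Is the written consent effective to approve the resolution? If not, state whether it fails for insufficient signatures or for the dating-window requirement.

Not effective — insufficient signatures.

Signatures required: the unanimous vote of 19 — unanimous means all 19, so 19 needed; 18 signed. Insufficient.
Dating window: the latest signature is 90 days after the earliest; the limit is 90 days. Within the window.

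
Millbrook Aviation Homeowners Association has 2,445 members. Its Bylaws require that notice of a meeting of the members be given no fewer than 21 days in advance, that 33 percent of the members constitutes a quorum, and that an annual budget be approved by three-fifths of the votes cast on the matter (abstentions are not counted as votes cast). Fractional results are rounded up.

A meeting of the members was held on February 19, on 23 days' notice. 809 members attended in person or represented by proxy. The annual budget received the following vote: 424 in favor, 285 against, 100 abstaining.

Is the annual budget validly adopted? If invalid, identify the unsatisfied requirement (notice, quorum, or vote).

Notice: 23 days given; 21 required. Satisfied.
Quorum: 33% of 2,445 = 806.85, rounded up to 807; 809 present. Satisfied.
Vote: requires three-fifths of the votes cast (809 − 100 abstaining = 709); 3/5 of 709 = 425.40, rounded up to 426, so 426 needed; 424 in favor. Not satisfied.

Invalid — vote requirement not satisfied.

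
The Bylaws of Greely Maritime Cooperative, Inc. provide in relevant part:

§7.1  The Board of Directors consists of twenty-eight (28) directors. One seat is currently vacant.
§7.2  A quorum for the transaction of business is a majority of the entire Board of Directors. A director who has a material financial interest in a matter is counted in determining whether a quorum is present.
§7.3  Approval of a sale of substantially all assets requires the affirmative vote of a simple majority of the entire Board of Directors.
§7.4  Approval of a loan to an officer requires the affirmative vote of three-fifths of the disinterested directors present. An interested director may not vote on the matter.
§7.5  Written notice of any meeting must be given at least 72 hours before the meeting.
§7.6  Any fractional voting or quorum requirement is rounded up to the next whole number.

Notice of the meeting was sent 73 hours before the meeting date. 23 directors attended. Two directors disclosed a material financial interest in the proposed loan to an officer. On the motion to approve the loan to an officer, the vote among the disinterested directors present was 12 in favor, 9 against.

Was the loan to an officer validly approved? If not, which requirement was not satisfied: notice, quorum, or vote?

Invalid — vote requirement not satisfied.

Notice: 73 hours given; 72 required (73 ≥ 72). Satisfied.
Quorum: 23 present (interested directors count toward quorum); quorum is 15. Satisfied.
Vote: the loan to an officer requires three-fifths of the disinterested directors present (23 − 2 = 21). 3/5 of 21 = 12.60, rounded up to 13, so 13 affirmative votes are needed; 12 voted in favor. Not satisfied.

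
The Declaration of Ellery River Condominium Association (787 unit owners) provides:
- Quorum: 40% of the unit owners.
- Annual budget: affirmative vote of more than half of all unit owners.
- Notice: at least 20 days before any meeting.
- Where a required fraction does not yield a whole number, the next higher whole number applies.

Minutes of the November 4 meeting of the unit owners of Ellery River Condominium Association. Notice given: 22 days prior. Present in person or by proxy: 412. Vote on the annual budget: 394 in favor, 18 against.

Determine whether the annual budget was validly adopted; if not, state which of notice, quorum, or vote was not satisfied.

Valid — all requirements satisfied.

Notice: 22 days given; 20 required. Satisfied.
Quorum: 40% of 787 = 314.80, rounded up to 315; 412 present. Satisfied.
Vote: requires a majority of all unit owners (787); a majority of 787 is 394, so 394 needed; 394 in favor. Satisfied.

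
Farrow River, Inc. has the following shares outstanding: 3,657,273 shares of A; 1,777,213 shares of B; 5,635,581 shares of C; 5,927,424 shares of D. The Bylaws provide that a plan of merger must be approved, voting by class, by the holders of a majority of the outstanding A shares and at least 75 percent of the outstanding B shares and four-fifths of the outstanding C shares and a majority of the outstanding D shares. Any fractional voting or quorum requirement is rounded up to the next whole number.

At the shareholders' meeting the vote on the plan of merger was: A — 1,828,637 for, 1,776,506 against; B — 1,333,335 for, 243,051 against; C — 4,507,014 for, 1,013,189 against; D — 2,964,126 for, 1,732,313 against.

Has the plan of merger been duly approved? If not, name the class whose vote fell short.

A: a majority of 3657273 is 1828637; 1,828,637 required, 1,828,637 in favor — approved.
B: 3/4 of 1777213 = 1332909.75, rounded up to 1332910; 1,332,910 required, 1,333,335 in favor — approved.
C: 4/5 of 5635581 = 4508464.80, rounded up to 4508465; 4,508,465 required, 4,507,014 in favor — not approved.
D: a majority of 5927424 is 2963713; 2,963,713 required, 2,964,126 in favor — approved.

Not approved — the C shares did not give the required vote.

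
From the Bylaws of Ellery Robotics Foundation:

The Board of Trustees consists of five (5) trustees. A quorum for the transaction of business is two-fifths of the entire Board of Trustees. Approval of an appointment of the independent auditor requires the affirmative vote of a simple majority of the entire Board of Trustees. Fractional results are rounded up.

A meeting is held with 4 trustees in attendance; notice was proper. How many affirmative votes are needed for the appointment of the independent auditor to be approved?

3

The appointment of the independent auditor requires a majority of the entire Board of Trustees (5).
A majority of 5 is 3.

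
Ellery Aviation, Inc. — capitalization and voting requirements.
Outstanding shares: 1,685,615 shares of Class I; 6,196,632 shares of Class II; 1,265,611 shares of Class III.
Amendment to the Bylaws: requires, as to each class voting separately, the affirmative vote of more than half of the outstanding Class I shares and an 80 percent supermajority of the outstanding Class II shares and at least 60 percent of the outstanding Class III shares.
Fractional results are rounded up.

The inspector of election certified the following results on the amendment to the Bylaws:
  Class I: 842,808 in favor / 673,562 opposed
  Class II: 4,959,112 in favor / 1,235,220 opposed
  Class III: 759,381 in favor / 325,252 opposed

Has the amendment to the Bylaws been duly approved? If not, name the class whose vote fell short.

Approved — every class gave the required vote.

Class I: a majority of 1685615 is 842808; 842,808 required, 842,808 in favor — approved.
Class II: 4/5 of 6196632 = 4957305.60, rounded up to 4957306; 4,957,306 required, 4,959,112 in favor — approved.
Class III: 3/5 of 1265611 = 759366.60, rounded up to 759367; 759,367 required, 759,381 in favor — approved.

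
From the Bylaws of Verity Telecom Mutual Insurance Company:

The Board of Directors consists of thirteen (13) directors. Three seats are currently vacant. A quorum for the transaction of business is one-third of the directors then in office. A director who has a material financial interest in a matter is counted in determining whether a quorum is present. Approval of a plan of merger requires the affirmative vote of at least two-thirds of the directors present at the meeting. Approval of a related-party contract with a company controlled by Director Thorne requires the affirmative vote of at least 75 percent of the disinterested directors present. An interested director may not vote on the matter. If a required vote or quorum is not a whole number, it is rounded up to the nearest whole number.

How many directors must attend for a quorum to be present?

1/3 of 10 = 3.33, rounded up to 4.

4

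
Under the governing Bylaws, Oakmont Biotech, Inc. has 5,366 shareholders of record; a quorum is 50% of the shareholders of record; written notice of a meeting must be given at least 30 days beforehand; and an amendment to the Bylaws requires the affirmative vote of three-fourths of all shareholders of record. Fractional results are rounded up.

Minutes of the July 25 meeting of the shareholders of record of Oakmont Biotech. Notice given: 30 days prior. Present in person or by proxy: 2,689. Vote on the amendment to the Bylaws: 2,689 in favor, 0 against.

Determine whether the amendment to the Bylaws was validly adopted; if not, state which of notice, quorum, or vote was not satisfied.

Invalid — vote requirement not satisfied.

Notice: 30 days given; 30 required. Satisfied.
Quorum: 50% of 5,366 = 2,683; 2,689 present. Satisfied.
Vote: requires three-fourths of all shareholders of record (5,366); 3/4 of 5366 = 4024.50, rounded up to 4025, so 4,025 needed; 2,689 in favor. Not satisfied.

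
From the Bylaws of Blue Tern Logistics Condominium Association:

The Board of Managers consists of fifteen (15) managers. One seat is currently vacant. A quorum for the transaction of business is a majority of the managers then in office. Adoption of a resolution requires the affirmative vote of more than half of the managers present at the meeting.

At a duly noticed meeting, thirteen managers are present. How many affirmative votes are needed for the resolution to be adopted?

The resolution requires a majority of the managers present (13).
A majority of 13 is 7.

7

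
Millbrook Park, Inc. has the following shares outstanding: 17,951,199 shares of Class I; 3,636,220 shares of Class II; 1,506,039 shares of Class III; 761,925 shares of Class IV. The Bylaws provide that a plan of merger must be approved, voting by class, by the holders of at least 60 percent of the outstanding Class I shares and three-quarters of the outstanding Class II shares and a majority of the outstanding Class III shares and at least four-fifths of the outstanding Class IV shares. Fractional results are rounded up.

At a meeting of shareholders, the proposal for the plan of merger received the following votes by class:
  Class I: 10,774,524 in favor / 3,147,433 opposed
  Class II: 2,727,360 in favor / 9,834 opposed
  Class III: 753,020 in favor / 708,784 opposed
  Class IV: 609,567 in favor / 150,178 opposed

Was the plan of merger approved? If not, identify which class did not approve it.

Approved — every class gave the required vote.

Class I: 3/5 of 17951199 = 10770719.40, rounded up to 10770720; 10,770,720 required, 10,774,524 in favor — approved.
Class II: 3/4 of 3636220 = 2727165; 2,727,165 required, 2,727,360 in favor — approved.
Class III: a majority of 1506039 is 753020; 753,020 required, 753,020 in favor — approved.
Class IV: 4/5 of 761925 = 609540; 609,540 required, 609,567 in favor — approved.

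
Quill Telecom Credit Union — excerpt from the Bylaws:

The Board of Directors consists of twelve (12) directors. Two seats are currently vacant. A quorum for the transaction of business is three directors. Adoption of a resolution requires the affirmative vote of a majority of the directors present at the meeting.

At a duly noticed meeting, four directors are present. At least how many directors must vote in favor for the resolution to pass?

The resolution requires a majority of the directors present (4).
A majority of 4 is 3.

3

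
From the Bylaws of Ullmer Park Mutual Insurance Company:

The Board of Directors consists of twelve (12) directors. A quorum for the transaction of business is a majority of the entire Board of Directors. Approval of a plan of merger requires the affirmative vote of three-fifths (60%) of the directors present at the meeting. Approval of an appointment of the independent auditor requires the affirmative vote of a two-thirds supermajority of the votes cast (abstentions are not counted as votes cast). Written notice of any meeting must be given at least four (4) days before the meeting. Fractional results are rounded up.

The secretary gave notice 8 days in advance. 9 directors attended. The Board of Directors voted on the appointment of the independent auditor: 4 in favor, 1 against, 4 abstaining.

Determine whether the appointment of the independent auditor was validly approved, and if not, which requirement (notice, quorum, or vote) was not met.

Notice: 8 days given; 4 required (8 ≥ 4). Satisfied.
Quorum: 9 present; quorum is 7. Satisfied.
Vote: the appointment of the independent auditor requires two-thirds of the votes cast (9 present − 4 abstaining = 5). 2/3 of 5 = 3.33, rounded up to 4, so 4 affirmative votes are needed; 4 voted in favor. Satisfied.

Valid — all requirements satisfied.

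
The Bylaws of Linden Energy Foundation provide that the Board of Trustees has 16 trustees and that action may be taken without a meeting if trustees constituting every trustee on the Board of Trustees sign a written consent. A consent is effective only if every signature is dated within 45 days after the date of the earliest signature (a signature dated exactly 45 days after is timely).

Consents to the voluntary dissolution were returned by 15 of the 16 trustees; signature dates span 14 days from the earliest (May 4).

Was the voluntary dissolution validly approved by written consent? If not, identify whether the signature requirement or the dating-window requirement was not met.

Signatures required: all of 16 — unanimous means all 16, so 16 needed; 15 signed. Insufficient.
Dating window: the latest signature is 14 days after the earliest; the limit is 45 days. Within the window.

Not effective — insufficient signatures.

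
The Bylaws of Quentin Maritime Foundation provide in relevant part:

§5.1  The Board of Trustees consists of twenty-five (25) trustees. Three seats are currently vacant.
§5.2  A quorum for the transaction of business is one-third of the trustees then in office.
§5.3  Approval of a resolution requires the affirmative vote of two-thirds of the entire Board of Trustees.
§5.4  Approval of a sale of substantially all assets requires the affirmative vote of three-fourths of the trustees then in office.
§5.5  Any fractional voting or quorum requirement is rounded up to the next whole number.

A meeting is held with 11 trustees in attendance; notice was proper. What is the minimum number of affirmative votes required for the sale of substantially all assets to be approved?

The sale of substantially all assets requires three-fourths of the trustees then in office (22).
3/4 of 22 = 16.50, rounded up to 17.
(Only 11 can vote, so the sale of substantially all assets cannot pass at this meeting, but the required vote is still 17.)

17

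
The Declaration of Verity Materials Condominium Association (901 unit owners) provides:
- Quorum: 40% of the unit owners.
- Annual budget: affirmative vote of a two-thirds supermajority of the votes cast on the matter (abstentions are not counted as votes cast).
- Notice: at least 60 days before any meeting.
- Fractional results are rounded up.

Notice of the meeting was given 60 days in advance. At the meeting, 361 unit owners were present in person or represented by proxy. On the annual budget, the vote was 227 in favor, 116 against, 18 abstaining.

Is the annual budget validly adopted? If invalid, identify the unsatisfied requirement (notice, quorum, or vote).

Notice: 60 days given; 60 required. Satisfied.
Quorum: 40% of 901 = 360.40, rounded up to 361; 361 present. Satisfied.
Vote: requires two-thirds of the votes cast (361 − 18 abstaining = 343); 2/3 of 343 = 228.67, rounded up to 229, so 229 needed; 227 in favor. Not satisfied.

Invalid — vote requirement not satisfied.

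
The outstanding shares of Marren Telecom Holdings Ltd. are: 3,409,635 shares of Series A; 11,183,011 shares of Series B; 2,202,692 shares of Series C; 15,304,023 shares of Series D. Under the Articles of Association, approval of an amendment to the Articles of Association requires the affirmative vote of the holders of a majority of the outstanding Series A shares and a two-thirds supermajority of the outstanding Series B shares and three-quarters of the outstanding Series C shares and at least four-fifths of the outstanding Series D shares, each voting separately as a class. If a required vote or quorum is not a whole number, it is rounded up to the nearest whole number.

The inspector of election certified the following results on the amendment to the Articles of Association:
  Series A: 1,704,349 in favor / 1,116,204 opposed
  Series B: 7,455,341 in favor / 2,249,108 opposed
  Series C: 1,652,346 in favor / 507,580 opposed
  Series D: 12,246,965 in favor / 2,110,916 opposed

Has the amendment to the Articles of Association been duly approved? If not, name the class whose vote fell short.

Series A: a majority of 3409635 is 1704818; 1,704,818 required, 1,704,349 in favor — not approved.
Series B: 2/3 of 11183011 = 7455340.67, rounded up to 7455341; 7,455,341 required, 7,455,341 in favor — approved.
Series C: 3/4 of 2202692 = 1652019; 1,652,019 required, 1,652,346 in favor — approved.
Series D: 4/5 of 15304023 = 12243218.40, rounded up to 12243219; 12,243,219 required, 12,246,965 in favor — approved.

Not approved — the Series A shares did not give the required vote.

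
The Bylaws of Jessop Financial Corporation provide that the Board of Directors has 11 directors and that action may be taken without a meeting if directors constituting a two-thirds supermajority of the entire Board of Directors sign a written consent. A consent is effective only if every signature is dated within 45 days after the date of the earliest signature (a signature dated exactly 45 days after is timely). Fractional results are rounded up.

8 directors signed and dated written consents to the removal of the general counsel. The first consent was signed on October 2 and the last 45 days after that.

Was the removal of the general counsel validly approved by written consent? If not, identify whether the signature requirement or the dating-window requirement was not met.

Signatures required: a two-thirds supermajority of 11 — 2/3 of 11 = 7.33, rounded up to 8, so 8 needed; 8 signed. Sufficient.
Dating window: the latest signature is 45 days after the earliest; the limit is 45 days. Within the window.

Effective — both the signature and dating-window requirements are satisfied.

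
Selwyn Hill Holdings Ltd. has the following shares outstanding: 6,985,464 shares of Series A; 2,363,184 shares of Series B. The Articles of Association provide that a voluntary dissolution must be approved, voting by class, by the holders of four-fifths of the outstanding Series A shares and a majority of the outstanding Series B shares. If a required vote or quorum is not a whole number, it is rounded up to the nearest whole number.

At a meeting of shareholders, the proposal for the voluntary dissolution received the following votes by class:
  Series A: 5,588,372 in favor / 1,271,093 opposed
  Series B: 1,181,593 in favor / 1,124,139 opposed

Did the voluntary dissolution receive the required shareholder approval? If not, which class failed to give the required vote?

Series A: 4/5 of 6985464 = 5588371.20, rounded up to 5588372; 5,588,372 required, 5,588,372 in favor — approved.
Series B: a majority of 2363184 is 1181593; 1,181,593 required, 1,181,593 in favor — approved.

Approved — every class gave the required vote.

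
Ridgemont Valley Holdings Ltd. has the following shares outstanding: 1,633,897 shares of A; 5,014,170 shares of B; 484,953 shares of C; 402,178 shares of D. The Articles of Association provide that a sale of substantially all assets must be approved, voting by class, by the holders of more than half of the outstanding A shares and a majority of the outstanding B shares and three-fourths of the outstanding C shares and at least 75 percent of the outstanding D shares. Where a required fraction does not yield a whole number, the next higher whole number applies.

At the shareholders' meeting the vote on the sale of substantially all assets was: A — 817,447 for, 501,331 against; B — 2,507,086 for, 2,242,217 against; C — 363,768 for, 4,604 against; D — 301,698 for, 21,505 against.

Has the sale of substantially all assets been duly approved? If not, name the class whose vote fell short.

Approved — every class gave the required vote.

A: a majority of 1633897 is 816949; 816,949 required, 817,447 in favor — approved.
B: a majority of 5014170 is 2507086; 2,507,086 required, 2,507,086 in favor — approved.
C: 3/4 of 484953 = 363714.75, rounded up to 363715; 363,715 required, 363,768 in favor — approved.
D: 3/4 of 402178 = 301633.50, rounded up to 301634; 301,634 required, 301,698 in favor — approved.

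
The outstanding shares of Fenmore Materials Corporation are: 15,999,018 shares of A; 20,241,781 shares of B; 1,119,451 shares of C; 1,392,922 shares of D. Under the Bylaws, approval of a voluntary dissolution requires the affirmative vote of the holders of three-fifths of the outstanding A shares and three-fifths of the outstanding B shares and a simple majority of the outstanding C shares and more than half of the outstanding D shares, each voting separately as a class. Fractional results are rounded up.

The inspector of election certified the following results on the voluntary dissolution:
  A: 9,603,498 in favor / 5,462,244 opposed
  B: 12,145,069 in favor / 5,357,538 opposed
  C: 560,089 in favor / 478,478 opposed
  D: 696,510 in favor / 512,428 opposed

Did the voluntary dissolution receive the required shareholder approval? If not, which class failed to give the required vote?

A: 3/5 of 15999018 = 9599410.80, rounded up to 9599411; 9,599,411 required, 9,603,498 in favor — approved.
B: 3/5 of 20241781 = 12145068.60, rounded up to 12145069; 12,145,069 required, 12,145,069 in favor — approved.
C: a majority of 1119451 is 559726; 559,726 required, 560,089 in favor — approved.
D: a majority of 1392922 is 696462; 696,462 required, 696,510 in favor — approved.

Approved — every class gave the required vote.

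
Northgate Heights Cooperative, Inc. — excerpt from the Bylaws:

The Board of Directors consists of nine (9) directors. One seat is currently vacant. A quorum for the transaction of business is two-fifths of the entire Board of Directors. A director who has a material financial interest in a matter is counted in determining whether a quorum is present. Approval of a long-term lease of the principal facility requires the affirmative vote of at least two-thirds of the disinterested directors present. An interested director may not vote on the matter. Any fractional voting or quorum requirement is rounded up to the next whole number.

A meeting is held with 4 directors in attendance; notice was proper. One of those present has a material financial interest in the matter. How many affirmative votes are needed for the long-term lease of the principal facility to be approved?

2

The long-term lease of the principal facility requires two-thirds of the disinterested directors present (4 − 1 = 3).
2/3 of 3 = 2.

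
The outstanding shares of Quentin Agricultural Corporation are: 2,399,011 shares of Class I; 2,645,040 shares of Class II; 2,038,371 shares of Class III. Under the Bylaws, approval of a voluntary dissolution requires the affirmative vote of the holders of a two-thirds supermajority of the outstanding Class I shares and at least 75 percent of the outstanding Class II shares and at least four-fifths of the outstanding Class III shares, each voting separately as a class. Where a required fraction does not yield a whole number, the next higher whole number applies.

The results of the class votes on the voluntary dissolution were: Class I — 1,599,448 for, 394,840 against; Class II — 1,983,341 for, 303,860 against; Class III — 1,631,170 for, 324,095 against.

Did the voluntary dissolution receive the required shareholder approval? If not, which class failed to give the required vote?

Not approved — the Class II shares did not give the required vote.

Class I: 2/3 of 2399011 = 1599340.67, rounded up to 1599341; 1,599,341 required, 1,599,448 in favor — approved.
Class II: 3/4 of 2645040 = 1983780; 1,983,780 required, 1,983,341 in favor — not approved.
Class III: 4/5 of 2038371 = 1630696.80, rounded up to 1630697; 1,630,697 required, 1,631,170 in favor — approved.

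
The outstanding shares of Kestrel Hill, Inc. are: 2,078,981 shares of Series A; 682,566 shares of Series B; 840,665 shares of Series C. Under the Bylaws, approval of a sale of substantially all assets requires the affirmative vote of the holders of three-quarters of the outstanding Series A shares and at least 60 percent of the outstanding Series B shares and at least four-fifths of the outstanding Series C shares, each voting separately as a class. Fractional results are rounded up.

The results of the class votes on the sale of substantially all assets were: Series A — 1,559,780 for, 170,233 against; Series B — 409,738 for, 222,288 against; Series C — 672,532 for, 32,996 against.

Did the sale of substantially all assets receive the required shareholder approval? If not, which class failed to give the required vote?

Series A: 3/4 of 2078981 = 1559235.75, rounded up to 1559236; 1,559,236 required, 1,559,780 in favor — approved.
Series B: 3/5 of 682566 = 409539.60, rounded up to 409540; 409,540 required, 409,738 in favor — approved.
Series C: 4/5 of 840665 = 672532; 672,532 required, 672,532 in favor — approved.

Approved — every class gave the required vote.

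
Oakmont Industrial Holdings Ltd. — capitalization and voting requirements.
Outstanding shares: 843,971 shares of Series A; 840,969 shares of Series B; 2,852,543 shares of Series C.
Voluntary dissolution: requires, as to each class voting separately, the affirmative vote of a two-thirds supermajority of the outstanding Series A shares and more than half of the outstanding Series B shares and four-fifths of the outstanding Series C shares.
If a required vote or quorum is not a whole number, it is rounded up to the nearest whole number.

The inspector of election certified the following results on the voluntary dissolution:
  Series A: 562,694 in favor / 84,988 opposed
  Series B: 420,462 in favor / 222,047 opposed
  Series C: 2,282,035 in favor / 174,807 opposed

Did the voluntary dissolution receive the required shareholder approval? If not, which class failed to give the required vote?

Series A: 2/3 of 843971 = 562647.33, rounded up to 562648; 562,648 required, 562,694 in favor — approved.
Series B: a majority of 840969 is 420485; 420,485 required, 420,462 in favor — not approved.
Series C: 4/5 of 2852543 = 2282034.40, rounded up to 2282035; 2,282,035 required, 2,282,035 in favor — approved.

Not approved — the Series B shares did not give the required vote.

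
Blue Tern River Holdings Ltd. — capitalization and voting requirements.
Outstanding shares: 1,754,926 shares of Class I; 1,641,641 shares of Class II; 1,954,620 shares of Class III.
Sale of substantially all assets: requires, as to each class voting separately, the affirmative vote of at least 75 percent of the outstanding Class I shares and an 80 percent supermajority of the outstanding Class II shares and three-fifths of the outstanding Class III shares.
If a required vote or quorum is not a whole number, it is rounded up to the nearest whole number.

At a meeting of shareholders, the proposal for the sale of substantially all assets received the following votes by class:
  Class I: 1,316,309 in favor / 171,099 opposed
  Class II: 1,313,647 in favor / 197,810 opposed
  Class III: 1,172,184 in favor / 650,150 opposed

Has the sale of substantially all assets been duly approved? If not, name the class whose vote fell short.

Not approved — the Class III shares did not give the required vote.

Class I: 3/4 of 1754926 = 1316194.50, rounded up to 1316195; 1,316,195 required, 1,316,309 in favor — approved.
Class II: 4/5 of 1641641 = 1313312.80, rounded up to 1313313; 1,313,313 required, 1,313,647 in favor — approved.
Class III: 3/5 of 1954620 = 1172772; 1,172,772 required, 1,172,184 in favor — not approved.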